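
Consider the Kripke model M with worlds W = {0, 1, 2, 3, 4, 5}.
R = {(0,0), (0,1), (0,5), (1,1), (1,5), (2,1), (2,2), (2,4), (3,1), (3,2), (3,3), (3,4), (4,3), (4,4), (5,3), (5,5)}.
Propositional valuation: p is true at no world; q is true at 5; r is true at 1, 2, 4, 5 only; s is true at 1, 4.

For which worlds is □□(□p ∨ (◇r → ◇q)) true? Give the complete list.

Let φ = □□(□p ∨ (◇r → ◇q)). Evaluate φ at each world:
  0 (successors {0, 1, 5}): φ is false.
  1 (successors {1, 5}): φ is false.
  2 (successors {1, 2, 4}): φ is false.
  3 (successors {1, 2, 3, 4}): φ is false.
  4 (successors {3, 4}): φ is false.
  5 (successors {3, 5}): φ is false.
For instance, at 0:
  At 0: □□(□p ∨ (◇r → ◇q)) requires □(□p ∨ (◇r → ◇q)) at every successor {0, 1, 5}.
    □(□p ∨ (◇r → ◇q)) fails at 5, so □□(□p ∨ (◇r → ◇q)) is false at 0.
      At 5: □(□p ∨ (◇r → ◇q)) requires □p ∨ (◇r → ◇q) at every successor {3, 5}.
        □p ∨ (◇r → ◇q) fails at 3, so □(□p ∨ (◇r → ◇q)) is false at 5.
Satisfying worlds: none.

none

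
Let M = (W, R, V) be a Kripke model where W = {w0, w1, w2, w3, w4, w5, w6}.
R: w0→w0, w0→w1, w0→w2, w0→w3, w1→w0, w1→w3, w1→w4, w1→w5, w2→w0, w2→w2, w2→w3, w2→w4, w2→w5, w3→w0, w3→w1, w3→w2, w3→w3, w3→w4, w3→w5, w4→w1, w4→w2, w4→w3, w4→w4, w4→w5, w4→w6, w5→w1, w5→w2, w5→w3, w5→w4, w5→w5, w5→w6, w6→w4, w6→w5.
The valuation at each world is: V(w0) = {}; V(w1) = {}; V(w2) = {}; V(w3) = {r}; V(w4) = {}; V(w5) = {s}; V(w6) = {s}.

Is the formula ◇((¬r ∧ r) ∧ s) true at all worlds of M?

Let φ = ◇((¬r ∧ r) ∧ s). Evaluate φ at each world:
  w0 (successors {w0, w1, w2, w3}): φ is false.
  w1 (successors {w0, w3, w4, w5}): φ is false.
  w2 (successors {w0, w2, w3, w4, w5}): φ is false.
  w3 (successors {w0, w1, w2, w3, w4, w5}): φ is false.
  w4 (successors {w1, w2, w3, w4, w5, w6}): φ is false.
  w5 (successors {w1, w2, w3, w4, w5, w6}): φ is false.
  w6 (successors {w4, w5}): φ is false.
Detail at w0 (counterexample):
  At w0: ◇((¬r ∧ r) ∧ s) requires (¬r ∧ r) ∧ s at some successor in {w0, w1, w2, w3}.
    At w0: (¬r ∧ r) ∧ s is false.
    At w1: (¬r ∧ r) ∧ s is false.
    At w2: (¬r ∧ r) ∧ s is false.
    At w3: (¬r ∧ r) ∧ s is false.
  So ◇((¬r ∧ r) ∧ s) is false at w0.

No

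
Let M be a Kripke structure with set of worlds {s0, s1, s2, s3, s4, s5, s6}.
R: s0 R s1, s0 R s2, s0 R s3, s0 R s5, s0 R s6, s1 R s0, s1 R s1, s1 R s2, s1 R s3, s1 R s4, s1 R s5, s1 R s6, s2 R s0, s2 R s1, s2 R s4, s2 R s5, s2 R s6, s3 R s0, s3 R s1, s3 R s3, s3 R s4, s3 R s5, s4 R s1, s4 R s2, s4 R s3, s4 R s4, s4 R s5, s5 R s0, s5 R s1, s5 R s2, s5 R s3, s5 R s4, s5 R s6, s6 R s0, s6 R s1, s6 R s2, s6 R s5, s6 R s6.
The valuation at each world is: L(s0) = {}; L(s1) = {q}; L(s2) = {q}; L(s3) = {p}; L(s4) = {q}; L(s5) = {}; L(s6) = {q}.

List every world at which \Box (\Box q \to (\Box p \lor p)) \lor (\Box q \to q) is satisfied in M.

s0, s1, s2, s3, s4, s5, s6

Let φ = \Box (\Box q \to (\Box p \lor p)) \lor (\Box q \to q). Evaluate φ at each world:
  s0 (successors {s1, s2, s3, s5, s6}): φ is true.
  s1 (successors {s0, s1, s2, s3, s4, s5, s6}): φ is true.
  s2 (successors {s0, s1, s4, s5, s6}): φ is true.
  s3 (successors {s0, s1, s3, s4, s5}): φ is true.
  s4 (successors {s1, s2, s3, s4, s5}): φ is true.
  s5 (successors {s0, s1, s2, s3, s4, s6}): φ is true.
  s6 (successors {s0, s1, s2, s5, s6}): φ is true.
For instance, at s6:
  At s6: \Box (\Box q \to (\Box p \lor p)) is true, \Box q \to q is true, so \Box (\Box q \to (\Box p \lor p)) \lor (\Box q \to q) is true.
    At s6: \Box (\Box q \to (\Box p \lor p)) requires \Box q \to (\Box p \lor p) at every successor {s0, s1, s2, s5, s6}.
      At s0: \Box q \to (\Box p \lor p) is true.
      At s1: \Box q \to (\Box p \lor p) is true.
      At s2: \Box q \to (\Box p \lor p) is true.
      At s5: \Box q \to (\Box p \lor p) is true.
      At s6: \Box q \to (\Box p \lor p) is true.
    So \Box (\Box q \to (\Box p \lor p)) is true at s6.
    At s6: \Box q is false, q is true, so \Box q \to q is true.
      At s6: \Box q requires q at every successor {s0, s1, s2, s5, s6}.
        q fails at s0, so \Box q is false at s6.
Satisfying worlds: {s0, s1, s2, s3, s4, s5, s6}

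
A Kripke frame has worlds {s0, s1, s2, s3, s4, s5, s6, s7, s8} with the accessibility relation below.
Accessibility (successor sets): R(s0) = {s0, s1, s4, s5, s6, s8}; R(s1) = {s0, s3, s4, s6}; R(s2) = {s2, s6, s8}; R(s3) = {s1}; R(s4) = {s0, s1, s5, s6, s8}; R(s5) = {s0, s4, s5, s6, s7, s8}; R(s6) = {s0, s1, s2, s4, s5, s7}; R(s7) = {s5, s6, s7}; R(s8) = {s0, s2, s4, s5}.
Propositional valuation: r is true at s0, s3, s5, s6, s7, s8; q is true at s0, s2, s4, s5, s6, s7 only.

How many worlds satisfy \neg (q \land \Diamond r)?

Let φ = \neg (q \land \Diamond r). Evaluate φ at each world:
  s0 (successors {s0, s1, s4, s5, s6, s8}): φ is false.
  s1 (successors {s0, s3, s4, s6}): φ is true.
  s2 (successors {s2, s6, s8}): φ is false.
  s3 (successors {s1}): φ is true.
  s4 (successors {s0, s1, s5, s6, s8}): φ is false.
  s5 (successors {s0, s4, s5, s6, s7, s8}): φ is false.
  s6 (successors {s0, s1, s2, s4, s5, s7}): φ is false.
  s7 (successors {s5, s6, s7}): φ is false.
  s8 (successors {s0, s2, s4, s5}): φ is true.
For instance, at s7:
  At s7: q \land \Diamond r is true, so \neg (q \land \Diamond r) is false.
    At s7: q is true, \Diamond r is true, so q \land \Diamond r is true.
      At s7: \Diamond r requires r at some successor in {s5, s6, s7}.
        r holds at s5, so \Diamond r is true at s7.
Satisfying worlds: {s1, s3, s8}

3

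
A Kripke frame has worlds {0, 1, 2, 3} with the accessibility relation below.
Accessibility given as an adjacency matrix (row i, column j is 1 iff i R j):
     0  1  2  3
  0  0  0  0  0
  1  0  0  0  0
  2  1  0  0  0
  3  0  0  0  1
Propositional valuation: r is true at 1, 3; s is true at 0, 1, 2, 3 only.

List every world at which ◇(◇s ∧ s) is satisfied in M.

3

Let φ = ◇(◇s ∧ s). Evaluate φ at each world:
  0 (successors ∅): φ is false.
  1 (successors ∅): φ is false.
  2 (successors {0}): φ is false.
  3 (successors {3}): φ is true.
For instance, at 2:
  At 2: ◇(◇s ∧ s) requires ◇s ∧ s at some successor in {0}.
    At 0: ◇s ∧ s is false.
  So ◇(◇s ∧ s) is false at 2.
Satisfying worlds: {3}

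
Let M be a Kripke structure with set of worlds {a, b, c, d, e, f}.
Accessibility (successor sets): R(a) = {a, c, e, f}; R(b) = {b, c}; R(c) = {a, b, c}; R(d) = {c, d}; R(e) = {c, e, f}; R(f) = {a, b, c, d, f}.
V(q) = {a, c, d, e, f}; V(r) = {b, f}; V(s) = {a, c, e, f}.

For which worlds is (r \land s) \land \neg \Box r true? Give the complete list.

Let φ = (r \land s) \land \neg \Box r. Evaluate φ at each world:
  a (successors {a, c, e, f}): φ is false.
  b (successors {b, c}): φ is false.
  c (successors {a, b, c}): φ is false.
  d (successors {c, d}): φ is false.
  e (successors {c, e, f}): φ is false.
  f (successors {a, b, c, d, f}): φ is true.
For instance, at f:
  At f: r \land s is true, \neg \Box r is true, so (r \land s) \land \neg \Box r is true.
    At f: \Box r is false, so \neg \Box r is true.
      At f: \Box r requires r at every successor {a, b, c, d, f}.
        r fails at a, so \Box r is false at f.
Satisfying worlds: {f}

f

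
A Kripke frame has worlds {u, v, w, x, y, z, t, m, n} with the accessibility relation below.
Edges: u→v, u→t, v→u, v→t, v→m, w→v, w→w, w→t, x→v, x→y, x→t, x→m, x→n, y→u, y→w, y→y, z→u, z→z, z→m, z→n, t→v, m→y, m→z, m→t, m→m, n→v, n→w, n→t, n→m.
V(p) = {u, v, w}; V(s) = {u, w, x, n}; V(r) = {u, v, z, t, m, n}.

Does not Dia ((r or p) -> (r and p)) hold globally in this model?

Recall that Dia ψ holds at a world iff ψ holds at some accessible world.
Let φ = not Dia ((r or p) -> (r and p)). Evaluate φ at each world:
  u (successors {v, t}): φ is false.
  v (successors {u, t, m}): φ is false.
  w (successors {v, w, t}): φ is false.
  x (successors {v, y, t, m, n}): φ is false.
  y (successors {u, w, y}): φ is false.
  z (successors {u, z, m, n}): φ is false.
  t (successors {v}): φ is false.
  m (successors {y, z, t, m}): φ is false.
  n (successors {v, w, t, m}): φ is false.
Detail at u (counterexample):
  At u: Dia ((r or p) -> (r and p)) is true, so not Dia ((r or p) -> (r and p)) is false.
    At u: Dia ((r or p) -> (r and p)) requires (r or p) -> (r and p) at some successor in {v, t}.
      (r or p) -> (r and p) holds at v, so Dia ((r or p) -> (r and p)) is true at u.

No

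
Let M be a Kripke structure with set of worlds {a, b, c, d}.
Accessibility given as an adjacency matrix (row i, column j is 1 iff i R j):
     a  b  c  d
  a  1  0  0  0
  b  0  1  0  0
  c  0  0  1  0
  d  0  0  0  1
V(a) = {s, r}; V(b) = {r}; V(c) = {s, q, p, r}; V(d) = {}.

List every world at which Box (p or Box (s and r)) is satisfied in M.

Recall that Box ψ holds at a world iff ψ holds at every accessible world, and Dia ψ holds iff ψ holds at some accessible world.
Let φ = Box (p or Box (s and r)). Evaluate φ at each world:
  a (successors {a}): φ is true.
  b (successors {b}): φ is false.
  c (successors {c}): φ is true.
  d (successors {d}): φ is false.
For instance, at b:
  At b: Box (p or Box (s and r)) requires p or Box (s and r) at every successor {b}.
    p or Box (s and r) fails at b, so Box (p or Box (s and r)) is false at b.
      At b: p is false, Box (s and r) is false, so p or Box (s and r) is false.
Satisfying worlds: {a, c}

a, c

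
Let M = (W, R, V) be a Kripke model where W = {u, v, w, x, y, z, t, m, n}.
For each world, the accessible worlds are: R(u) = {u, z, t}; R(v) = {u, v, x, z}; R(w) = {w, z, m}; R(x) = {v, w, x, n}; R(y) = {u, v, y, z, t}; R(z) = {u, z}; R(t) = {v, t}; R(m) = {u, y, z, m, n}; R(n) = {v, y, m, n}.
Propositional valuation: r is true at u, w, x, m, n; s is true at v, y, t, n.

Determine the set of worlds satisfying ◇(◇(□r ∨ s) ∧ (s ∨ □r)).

u, v, x, y, t, m, n

Recall that □ψ holds at a world iff ψ holds at every accessible world, and ◇ψ holds iff ψ holds at some accessible world.
Let φ = ◇(◇(□r ∨ s) ∧ (s ∨ □r)). Evaluate φ at each world:
  u (successors {u, z, t}): φ is true.
  v (successors {u, v, x, z}): φ is true.
  w (successors {w, z, m}): φ is false.
  x (successors {v, w, x, n}): φ is true.
  y (successors {u, v, y, z, t}): φ is true.
  z (successors {u, z}): φ is false.
  t (successors {v, t}): φ is true.
  m (successors {u, y, z, m, n}): φ is true.
  n (successors {v, y, m, n}): φ is true.
For instance, at x:
  At x: ◇(◇(□r ∨ s) ∧ (s ∨ □r)) requires ◇(□r ∨ s) ∧ (s ∨ □r) at some successor in {v, w, x, n}.
    ◇(□r ∨ s) ∧ (s ∨ □r) holds at v, so ◇(◇(□r ∨ s) ∧ (s ∨ □r)) is true at x.
      At v: ◇(□r ∨ s) is true, s ∨ □r is true, so ◇(□r ∨ s) ∧ (s ∨ □r) is true.
Satisfying worlds: {u, v, x, y, t, m, n}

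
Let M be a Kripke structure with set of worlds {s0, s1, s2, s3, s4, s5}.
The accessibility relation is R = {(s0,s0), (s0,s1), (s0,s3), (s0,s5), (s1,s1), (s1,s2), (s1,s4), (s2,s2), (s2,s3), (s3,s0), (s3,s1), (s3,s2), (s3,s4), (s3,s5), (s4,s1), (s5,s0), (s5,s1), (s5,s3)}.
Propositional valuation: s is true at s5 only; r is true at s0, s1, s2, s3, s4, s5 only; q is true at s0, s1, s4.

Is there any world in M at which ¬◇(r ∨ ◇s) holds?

Let φ = ¬◇(r ∨ ◇s). Evaluate φ at each world:
  s0 (successors {s0, s1, s3, s5}): φ is false.
  s1 (successors {s1, s2, s4}): φ is false.
  s2 (successors {s2, s3}): φ is false.
  s3 (successors {s0, s1, s2, s4, s5}): φ is false.
  s4 (successors {s1}): φ is false.
  s5 (successors {s0, s1, s3}): φ is false.
For instance, at s3:
  At s3: ◇(r ∨ ◇s) is true, so ¬◇(r ∨ ◇s) is false.
    At s3: ◇(r ∨ ◇s) requires r ∨ ◇s at some successor in {s0, s1, s2, s4, s5}.
      r ∨ ◇s holds at s0, so ◇(r ∨ ◇s) is true at s3.

No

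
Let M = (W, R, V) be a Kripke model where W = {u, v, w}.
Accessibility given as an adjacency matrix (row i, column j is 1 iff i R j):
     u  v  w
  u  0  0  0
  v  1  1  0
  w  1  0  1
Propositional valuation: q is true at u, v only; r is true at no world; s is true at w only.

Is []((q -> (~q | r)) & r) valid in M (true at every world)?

No

Recall that []ψ holds at a world iff ψ holds at every accessible world, and <>ψ holds iff ψ holds at some accessible world.
Let φ = []((q -> (~q | r)) & r). Evaluate φ at each world:
  u (successors ∅): φ is true.
  v (successors {u, v}): φ is false.
  w (successors {u, w}): φ is false.
Detail at v (counterexample):
  At v: []((q -> (~q | r)) & r) requires (q -> (~q | r)) & r at every successor {u, v}.
    (q -> (~q | r)) & r fails at u, so []((q -> (~q | r)) & r) is false at v.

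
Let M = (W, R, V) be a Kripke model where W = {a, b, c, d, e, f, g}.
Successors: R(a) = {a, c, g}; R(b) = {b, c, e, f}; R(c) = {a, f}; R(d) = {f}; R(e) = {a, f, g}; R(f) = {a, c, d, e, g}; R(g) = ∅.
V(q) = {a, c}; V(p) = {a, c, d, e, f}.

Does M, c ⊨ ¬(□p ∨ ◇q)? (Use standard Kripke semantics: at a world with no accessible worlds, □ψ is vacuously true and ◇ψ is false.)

At c: □p ∨ ◇q is true, so ¬(□p ∨ ◇q) is false.
  At c: □p is true, ◇q is true, so □p ∨ ◇q is true.
    At c: □p requires p at every successor {a, f}.
      At a: p is true.
      At f: p is true.
    So □p is true at c.
    At c: ◇q requires q at some successor in {a, f}.
      q holds at a, so ◇q is true at c.

No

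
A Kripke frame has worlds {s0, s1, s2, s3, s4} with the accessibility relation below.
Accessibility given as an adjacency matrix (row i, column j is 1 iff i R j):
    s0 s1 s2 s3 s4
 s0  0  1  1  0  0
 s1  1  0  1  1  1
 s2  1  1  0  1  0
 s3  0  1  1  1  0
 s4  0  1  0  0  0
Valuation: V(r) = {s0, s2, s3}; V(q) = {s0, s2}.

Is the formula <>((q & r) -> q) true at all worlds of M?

Let φ = <>((q & r) -> q). Evaluate φ at each world:
  s0 (successors {s1, s2}): φ is true.
  s1 (successors {s0, s2, s3, s4}): φ is true.
  s2 (successors {s0, s1, s3}): φ is true.
  s3 (successors {s1, s2, s3}): φ is true.
  s4 (successors {s1}): φ is true.
For instance, at s2:
  At s2: <>((q & r) -> q) requires (q & r) -> q at some successor in {s0, s1, s3}.
    (q & r) -> q holds at s0, so <>((q & r) -> q) is true at s2.

Yes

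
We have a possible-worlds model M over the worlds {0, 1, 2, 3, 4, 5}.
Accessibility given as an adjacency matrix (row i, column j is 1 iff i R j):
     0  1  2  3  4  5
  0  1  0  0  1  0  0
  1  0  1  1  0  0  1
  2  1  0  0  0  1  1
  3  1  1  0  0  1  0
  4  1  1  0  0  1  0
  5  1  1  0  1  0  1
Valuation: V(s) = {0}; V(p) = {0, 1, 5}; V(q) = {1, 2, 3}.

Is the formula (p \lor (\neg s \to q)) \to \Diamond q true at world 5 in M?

At 5: p \lor (\neg s \to q) is true, \Diamond q is true, so (p \lor (\neg s \to q)) \to \Diamond q is true.
  At 5: \Diamond q requires q at some successor in {0, 1, 3, 5}.
    q holds at 1, so \Diamond q is true at 5.

Yes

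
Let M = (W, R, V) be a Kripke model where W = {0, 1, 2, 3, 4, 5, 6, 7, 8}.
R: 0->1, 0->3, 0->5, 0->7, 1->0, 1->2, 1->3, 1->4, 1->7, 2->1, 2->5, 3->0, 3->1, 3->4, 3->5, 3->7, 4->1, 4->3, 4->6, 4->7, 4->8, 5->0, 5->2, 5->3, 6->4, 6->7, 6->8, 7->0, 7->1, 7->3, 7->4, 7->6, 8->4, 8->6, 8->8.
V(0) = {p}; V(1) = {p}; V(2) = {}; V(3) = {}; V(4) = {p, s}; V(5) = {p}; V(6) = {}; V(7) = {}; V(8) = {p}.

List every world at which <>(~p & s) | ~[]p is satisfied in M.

Let φ = <>(~p & s) | ~[]p. Evaluate φ at each world:
  0 (successors {1, 3, 5, 7}): φ is true.
  1 (successors {0, 2, 3, 4, 7}): φ is true.
  2 (successors {1, 5}): φ is false.
  3 (successors {0, 1, 4, 5, 7}): φ is true.
  4 (successors {1, 3, 6, 7, 8}): φ is true.
  5 (successors {0, 2, 3}): φ is true.
  6 (successors {4, 7, 8}): φ is true.
  7 (successors {0, 1, 3, 4, 6}): φ is true.
  8 (successors {4, 6, 8}): φ is true.
For instance, at 7:
  At 7: <>(~p & s) is false, ~[]p is true, so <>(~p & s) | ~[]p is true.
    At 7: <>(~p & s) requires ~p & s at some successor in {0, 1, 3, 4, 6}.
      At 0: ~p & s is false.
      At 1: ~p & s is false.
      At 3: ~p & s is false.
      At 4: ~p & s is false.
      At 6: ~p & s is false.
    So <>(~p & s) is false at 7.
    At 7: []p is false, so ~[]p is true.
      At 7: []p requires p at every successor {0, 1, 3, 4, 6}.
        p fails at 3, so []p is false at 7.
Satisfying worlds: {0, 1, 3, 4, 5, 6, 7, 8}

0, 1, 3, 4, 5, 6, 7, 8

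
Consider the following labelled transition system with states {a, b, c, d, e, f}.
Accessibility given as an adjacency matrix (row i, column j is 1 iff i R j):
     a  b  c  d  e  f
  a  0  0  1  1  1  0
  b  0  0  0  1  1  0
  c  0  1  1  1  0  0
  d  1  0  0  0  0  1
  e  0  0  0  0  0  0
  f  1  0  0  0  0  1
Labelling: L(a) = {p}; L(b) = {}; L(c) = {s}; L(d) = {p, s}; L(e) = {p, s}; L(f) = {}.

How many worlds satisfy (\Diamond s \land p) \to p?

Let φ = (\Diamond s \land p) \to p. Evaluate φ at each world:
  a (successors {c, d, e}): φ is true.
  b (successors {d, e}): φ is true.
  c (successors {b, c, d}): φ is true.
  d (successors {a, f}): φ is true.
  e (successors ∅): φ is true.
  f (successors {a, f}): φ is true.
For instance, at a:
  At a: \Diamond s \land p is true, p is true, so (\Diamond s \land p) \to p is true.
    At a: \Diamond s is true, p is true, so \Diamond s \land p is true.
      At a: \Diamond s requires s at some successor in {c, d, e}.
        s holds at c, so \Diamond s is true at a.
Satisfying worlds: {a, b, c, d, e, f}

6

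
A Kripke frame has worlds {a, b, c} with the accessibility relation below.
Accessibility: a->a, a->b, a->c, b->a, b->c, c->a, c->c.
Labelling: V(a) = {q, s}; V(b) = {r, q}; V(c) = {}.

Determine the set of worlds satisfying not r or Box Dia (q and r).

a, c

Recall that Box ψ holds at a world iff ψ holds at every accessible world, and Dia ψ holds iff ψ holds at some accessible world.
Let φ = not r or Box Dia (q and r). Evaluate φ at each world:
  a (successors {a, b, c}): φ is true.
  b (successors {a, c}): φ is false.
  c (successors {a, c}): φ is true.
For instance, at a:
  At a: not r is true, Box Dia (q and r) is false, so not r or Box Dia (q and r) is true.
    At a: Box Dia (q and r) requires Dia (q and r) at every successor {a, b, c}.
      Dia (q and r) fails at b, so Box Dia (q and r) is false at a.
Satisfying worlds: {a, c}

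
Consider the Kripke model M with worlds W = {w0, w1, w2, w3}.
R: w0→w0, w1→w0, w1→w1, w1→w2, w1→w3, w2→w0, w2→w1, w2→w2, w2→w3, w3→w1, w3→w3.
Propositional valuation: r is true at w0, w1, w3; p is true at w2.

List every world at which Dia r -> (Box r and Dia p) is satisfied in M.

none

Let φ = Dia r -> (Box r and Dia p). Evaluate φ at each world:
  w0 (successors {w0}): φ is false.
  w1 (successors {w0, w1, w2, w3}): φ is false.
  w2 (successors {w0, w1, w2, w3}): φ is false.
  w3 (successors {w1, w3}): φ is false.
For instance, at w3:
  At w3: Dia r is true, Box r and Dia p is false, so Dia r -> (Box r and Dia p) is false.
    At w3: Dia r requires r at some successor in {w1, w3}.
      r holds at w1, so Dia r is true at w3.
    At w3: Box r is true, Dia p is false, so Box r and Dia p is false.
      At w3: Box r requires r at every successor {w1, w3}.
        At w1: r is true.
        At w3: r is true.
      So Box r is true at w3.
      At w3: Dia p requires p at some successor in {w1, w3}.
        At w1: p is false.
        At w3: p is false.
      So Dia p is false at w3.
Satisfying worlds: none.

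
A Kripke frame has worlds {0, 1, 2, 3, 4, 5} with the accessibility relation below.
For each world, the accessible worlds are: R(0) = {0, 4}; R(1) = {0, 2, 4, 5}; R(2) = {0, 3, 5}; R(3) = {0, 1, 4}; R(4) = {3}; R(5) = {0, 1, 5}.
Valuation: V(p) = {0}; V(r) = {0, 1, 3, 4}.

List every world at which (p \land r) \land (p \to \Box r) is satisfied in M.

Let φ = (p \land r) \land (p \to \Box r). Evaluate φ at each world:
  0 (successors {0, 4}): φ is true.
  1 (successors {0, 2, 4, 5}): φ is false.
  2 (successors {0, 3, 5}): φ is false.
  3 (successors {0, 1, 4}): φ is false.
  4 (successors {3}): φ is false.
  5 (successors {0, 1, 5}): φ is false.
For instance, at 1:
  At 1: p \land r is false, p \to \Box r is true, so (p \land r) \land (p \to \Box r) is false.
    At 1: p is false, \Box r is false, so p \to \Box r is true.
      At 1: \Box r requires r at every successor {0, 2, 4, 5}.
        r fails at 2, so \Box r is false at 1.
Satisfying worlds: {0}

0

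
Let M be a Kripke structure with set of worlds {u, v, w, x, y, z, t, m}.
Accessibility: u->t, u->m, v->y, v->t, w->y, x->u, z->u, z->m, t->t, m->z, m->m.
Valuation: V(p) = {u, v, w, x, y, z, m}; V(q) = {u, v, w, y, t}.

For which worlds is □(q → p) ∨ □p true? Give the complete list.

w, x, y, z, m

Let φ = □(q → p) ∨ □p. Evaluate φ at each world:
  u (successors {t, m}): φ is false.
  v (successors {y, t}): φ is false.
  w (successors {y}): φ is true.
  x (successors {u}): φ is true.
  y (successors ∅): φ is true.
  z (successors {u, m}): φ is true.
  t (successors {t}): φ is false.
  m (successors {z, m}): φ is true.
For instance, at x:
  At x: □(q → p) is true, □p is true, so □(q → p) ∨ □p is true.
    At x: □(q → p) requires q → p at every successor {u}.
      At u: q → p is true.
    So □(q → p) is true at x.
    At x: □p requires p at every successor {u}.
      At u: p is true.
    So □p is true at x.
Satisfying worlds: {w, x, y, z, m}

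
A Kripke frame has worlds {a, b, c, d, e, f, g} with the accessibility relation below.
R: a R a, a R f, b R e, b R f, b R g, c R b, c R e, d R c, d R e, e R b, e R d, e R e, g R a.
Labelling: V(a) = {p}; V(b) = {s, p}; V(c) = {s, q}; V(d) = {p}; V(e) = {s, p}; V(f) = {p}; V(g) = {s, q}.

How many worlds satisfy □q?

Let φ = □q. Evaluate φ at each world:
  a (successors {a, f}): φ is false.
  b (successors {e, f, g}): φ is false.
  c (successors {b, e}): φ is false.
  d (successors {c, e}): φ is false.
  e (successors {b, d, e}): φ is false.
  f (successors ∅): φ is true.
  g (successors {a}): φ is false.
For instance, at a:
  At a: □q requires q at every successor {a, f}.
    q fails at a, so □q is false at a.
Satisfying worlds: {f}

1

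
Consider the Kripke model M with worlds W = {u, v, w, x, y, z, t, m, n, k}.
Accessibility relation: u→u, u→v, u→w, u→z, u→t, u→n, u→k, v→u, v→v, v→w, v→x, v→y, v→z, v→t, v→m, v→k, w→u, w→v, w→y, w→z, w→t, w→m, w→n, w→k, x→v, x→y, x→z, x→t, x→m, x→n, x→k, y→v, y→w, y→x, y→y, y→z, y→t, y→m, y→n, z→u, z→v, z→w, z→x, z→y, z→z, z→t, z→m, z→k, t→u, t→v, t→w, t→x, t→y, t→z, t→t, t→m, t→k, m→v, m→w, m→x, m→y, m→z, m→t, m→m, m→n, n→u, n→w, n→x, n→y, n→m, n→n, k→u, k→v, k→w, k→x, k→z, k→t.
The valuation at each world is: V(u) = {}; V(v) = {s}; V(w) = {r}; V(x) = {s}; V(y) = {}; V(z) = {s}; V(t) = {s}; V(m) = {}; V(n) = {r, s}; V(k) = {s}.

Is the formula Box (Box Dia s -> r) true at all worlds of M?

Let φ = Box (Box Dia s -> r). Evaluate φ at each world:
  u (successors {u, v, w, z, t, n, k}): φ is false.
  v (successors {u, v, w, x, y, z, t, m, k}): φ is false.
  w (successors {u, v, y, z, t, m, n, k}): φ is false.
  x (successors {v, y, z, t, m, n, k}): φ is false.
  y (successors {v, w, x, y, z, t, m, n}): φ is false.
  z (successors {u, v, w, x, y, z, t, m, k}): φ is false.
  t (successors {u, v, w, x, y, z, t, m, k}): φ is false.
  m (successors {v, w, x, y, z, t, m, n}): φ is false.
  n (successors {u, w, x, y, m, n}): φ is false.
  k (successors {u, v, w, x, z, t}): φ is false.
Detail at u (counterexample):
  At u: Box (Box Dia s -> r) requires Box Dia s -> r at every successor {u, v, w, z, t, n, k}.
    Box Dia s -> r fails at u, so Box (Box Dia s -> r) is false at u.
      At u: Box Dia s is true, r is false, so Box Dia s -> r is false.

No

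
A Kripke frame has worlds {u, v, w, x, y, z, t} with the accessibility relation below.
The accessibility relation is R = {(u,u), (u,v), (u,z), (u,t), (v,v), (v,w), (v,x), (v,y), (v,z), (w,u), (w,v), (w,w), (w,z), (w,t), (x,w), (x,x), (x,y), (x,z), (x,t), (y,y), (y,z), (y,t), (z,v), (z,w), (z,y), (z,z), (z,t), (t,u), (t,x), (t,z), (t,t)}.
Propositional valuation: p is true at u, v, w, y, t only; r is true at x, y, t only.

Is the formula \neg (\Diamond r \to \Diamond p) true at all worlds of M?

Recall that \Diamond ψ holds at a world iff ψ holds at some accessible world.
Let φ = \neg (\Diamond r \to \Diamond p). Evaluate φ at each world:
  u (successors {u, v, z, t}): φ is false.
  v (successors {v, w, x, y, z}): φ is false.
  w (successors {u, v, w, z, t}): φ is false.
  x (successors {w, x, y, z, t}): φ is false.
  y (successors {y, z, t}): φ is false.
  z (successors {v, w, y, z, t}): φ is false.
  t (successors {u, x, z, t}): φ is false.
Detail at u (counterexample):
  At u: \Diamond r \to \Diamond p is true, so \neg (\Diamond r \to \Diamond p) is false.
    At u: \Diamond r is true, \Diamond p is true, so \Diamond r \to \Diamond p is true.
      At u: \Diamond r requires r at some successor in {u, v, z, t}.
        r holds at t, so \Diamond r is true at u.
      At u: \Diamond p requires p at some successor in {u, v, z, t}.
        p holds at u, so \Diamond p is true at u.

No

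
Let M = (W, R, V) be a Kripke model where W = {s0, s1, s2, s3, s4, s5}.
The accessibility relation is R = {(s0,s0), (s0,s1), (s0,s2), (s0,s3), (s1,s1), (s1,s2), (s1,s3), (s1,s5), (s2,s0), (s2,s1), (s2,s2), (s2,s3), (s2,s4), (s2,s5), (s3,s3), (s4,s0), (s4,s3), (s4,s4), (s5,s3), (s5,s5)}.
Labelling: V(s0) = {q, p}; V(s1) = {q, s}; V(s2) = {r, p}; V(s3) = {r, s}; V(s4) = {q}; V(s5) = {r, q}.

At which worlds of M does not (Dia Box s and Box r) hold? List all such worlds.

Let φ = not (Dia Box s and Box r). Evaluate φ at each world:
  s0 (successors {s0, s1, s2, s3}): φ is true.
  s1 (successors {s1, s2, s3, s5}): φ is true.
  s2 (successors {s0, s1, s2, s3, s4, s5}): φ is true.
  s3 (successors {s3}): φ is false.
  s4 (successors {s0, s3, s4}): φ is true.
  s5 (successors {s3, s5}): φ is false.
For instance, at s1:
  At s1: Dia Box s and Box r is false, so not (Dia Box s and Box r) is true.
    At s1: Dia Box s is true, Box r is false, so Dia Box s and Box r is false.
      At s1: Dia Box s requires Box s at some successor in {s1, s2, s3, s5}.
        Box s holds at s3, so Dia Box s is true at s1.
      At s1: Box r requires r at every successor {s1, s2, s3, s5}.
        r fails at s1, so Box r is false at s1.
Satisfying worlds: {s0, s1, s2, s4}

s0, s1, s2, s4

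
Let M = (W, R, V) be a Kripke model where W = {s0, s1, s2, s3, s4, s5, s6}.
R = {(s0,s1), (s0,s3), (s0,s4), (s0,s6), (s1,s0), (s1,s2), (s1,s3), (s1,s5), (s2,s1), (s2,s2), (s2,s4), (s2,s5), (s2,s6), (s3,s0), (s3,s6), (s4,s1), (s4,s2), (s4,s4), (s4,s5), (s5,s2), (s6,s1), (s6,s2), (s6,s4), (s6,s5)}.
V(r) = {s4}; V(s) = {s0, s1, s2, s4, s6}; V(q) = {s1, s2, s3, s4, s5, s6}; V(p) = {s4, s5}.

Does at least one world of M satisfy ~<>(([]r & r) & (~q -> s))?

Yes

Recall that []ψ holds at a world iff ψ holds at every accessible world, and <>ψ holds iff ψ holds at some accessible world.
Let φ = ~<>(([]r & r) & (~q -> s)). Evaluate φ at each world:
  s0 (successors {s1, s3, s4, s6}): φ is true.
  s1 (successors {s0, s2, s3, s5}): φ is true.
  s2 (successors {s1, s2, s4, s5, s6}): φ is true.
  s3 (successors {s0, s6}): φ is true.
  s4 (successors {s1, s2, s4, s5}): φ is true.
  s5 (successors {s2}): φ is true.
  s6 (successors {s1, s2, s4, s5}): φ is true.
Detail at s0 (witness):
  At s0: <>(([]r & r) & (~q -> s)) is false, so ~<>(([]r & r) & (~q -> s)) is true.
    At s0: <>(([]r & r) & (~q -> s)) requires ([]r & r) & (~q -> s) at some successor in {s1, s3, s4, s6}.
      At s1: ([]r & r) & (~q -> s) is false.
      At s3: ([]r & r) & (~q -> s) is false.
      At s4: ([]r & r) & (~q -> s) is false.
      At s6: ([]r & r) & (~q -> s) is false.
    So <>(([]r & r) & (~q -> s)) is false at s0.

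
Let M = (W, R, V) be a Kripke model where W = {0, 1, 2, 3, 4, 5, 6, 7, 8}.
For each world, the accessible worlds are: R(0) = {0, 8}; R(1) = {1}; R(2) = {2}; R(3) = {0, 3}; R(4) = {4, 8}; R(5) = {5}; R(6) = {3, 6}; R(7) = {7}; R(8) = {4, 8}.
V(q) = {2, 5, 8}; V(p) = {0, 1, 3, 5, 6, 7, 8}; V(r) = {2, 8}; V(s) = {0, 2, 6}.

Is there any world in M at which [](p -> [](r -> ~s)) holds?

Recall that []ψ holds at a world iff ψ holds at every accessible world, and <>ψ holds iff ψ holds at some accessible world.
Let φ = [](p -> [](r -> ~s)). Evaluate φ at each world:
  0 (successors {0, 8}): φ is true.
  1 (successors {1}): φ is true.
  2 (successors {2}): φ is true.
  3 (successors {0, 3}): φ is true.
  4 (successors {4, 8}): φ is true.
  5 (successors {5}): φ is true.
  6 (successors {3, 6}): φ is true.
  7 (successors {7}): φ is true.
  8 (successors {4, 8}): φ is true.
Detail at 0 (witness):
  At 0: [](p -> [](r -> ~s)) requires p -> [](r -> ~s) at every successor {0, 8}.
      At 0: p is true, [](r -> ~s) is true, so p -> [](r -> ~s) is true.
      At 8: p is true, [](r -> ~s) is true, so p -> [](r -> ~s) is true.
  So [](p -> [](r -> ~s)) is true at 0.

Yes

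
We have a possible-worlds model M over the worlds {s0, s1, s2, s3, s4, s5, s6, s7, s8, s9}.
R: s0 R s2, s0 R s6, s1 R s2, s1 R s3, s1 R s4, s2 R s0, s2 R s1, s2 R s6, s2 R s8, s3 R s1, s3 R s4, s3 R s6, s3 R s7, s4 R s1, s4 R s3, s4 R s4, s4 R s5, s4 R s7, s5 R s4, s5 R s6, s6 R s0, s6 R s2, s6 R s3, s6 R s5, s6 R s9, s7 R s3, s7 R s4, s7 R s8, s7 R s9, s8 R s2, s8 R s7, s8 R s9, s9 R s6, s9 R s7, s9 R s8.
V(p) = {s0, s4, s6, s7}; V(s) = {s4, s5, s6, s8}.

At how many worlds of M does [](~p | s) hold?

4

Let φ = [](~p | s). Evaluate φ at each world:
  s0 (successors {s2, s6}): φ is true.
  s1 (successors {s2, s3, s4}): φ is true.
  s2 (successors {s0, s1, s6, s8}): φ is false.
  s3 (successors {s1, s4, s6, s7}): φ is false.
  s4 (successors {s1, s3, s4, s5, s7}): φ is false.
  s5 (successors {s4, s6}): φ is true.
  s6 (successors {s0, s2, s3, s5, s9}): φ is false.
  s7 (successors {s3, s4, s8, s9}): φ is true.
  s8 (successors {s2, s7, s9}): φ is false.
  s9 (successors {s6, s7, s8}): φ is false.
For instance, at s6:
  At s6: [](~p | s) requires ~p | s at every successor {s0, s2, s3, s5, s9}.
    ~p | s fails at s0, so [](~p | s) is false at s6.
Satisfying worlds: {s0, s1, s5, s7}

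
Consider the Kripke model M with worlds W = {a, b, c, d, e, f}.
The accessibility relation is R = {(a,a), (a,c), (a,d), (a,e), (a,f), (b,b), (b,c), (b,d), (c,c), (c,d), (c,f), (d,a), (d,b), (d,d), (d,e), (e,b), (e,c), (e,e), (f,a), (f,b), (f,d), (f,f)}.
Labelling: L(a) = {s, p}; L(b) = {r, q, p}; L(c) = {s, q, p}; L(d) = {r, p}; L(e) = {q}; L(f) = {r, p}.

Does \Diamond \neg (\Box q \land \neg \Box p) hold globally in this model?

Yes

Recall that \Box ψ holds at a world iff ψ holds at every accessible world, and \Diamond ψ holds iff ψ holds at some accessible world.
Let φ = \Diamond \neg (\Box q \land \neg \Box p). Evaluate φ at each world:
  a (successors {a, c, d, e, f}): φ is true.
  b (successors {b, c, d}): φ is true.
  c (successors {c, d, f}): φ is true.
  d (successors {a, b, d, e}): φ is true.
  e (successors {b, c, e}): φ is true.
  f (successors {a, b, d, f}): φ is true.
For instance, at a:
  At a: \Diamond \neg (\Box q \land \neg \Box p) requires \neg (\Box q \land \neg \Box p) at some successor in {a, c, d, e, f}.
    \neg (\Box q \land \neg \Box p) holds at a, so \Diamond \neg (\Box q \land \neg \Box p) is true at a.
      At a: \Box q \land \neg \Box p is false, so \neg (\Box q \land \neg \Box p) is true.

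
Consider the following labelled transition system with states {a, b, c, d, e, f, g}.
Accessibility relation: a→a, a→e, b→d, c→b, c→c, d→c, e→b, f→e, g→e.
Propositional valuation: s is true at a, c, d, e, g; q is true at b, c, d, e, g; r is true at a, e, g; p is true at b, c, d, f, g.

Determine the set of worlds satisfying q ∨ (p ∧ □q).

Let φ = q ∨ (p ∧ □q). Evaluate φ at each world:
  a (successors {a, e}): φ is false.
  b (successors {d}): φ is true.
  c (successors {b, c}): φ is true.
  d (successors {c}): φ is true.
  e (successors {b}): φ is true.
  f (successors {e}): φ is true.
  g (successors {e}): φ is true.
For instance, at f:
  At f: q is false, p ∧ □q is true, so q ∨ (p ∧ □q) is true.
    At f: p is true, □q is true, so p ∧ □q is true.
      At f: □q requires q at every successor {e}.
        At e: q is true.
      So □q is true at f.
Satisfying worlds: {b, c, d, e, f, g}

b, c, d, e, f, g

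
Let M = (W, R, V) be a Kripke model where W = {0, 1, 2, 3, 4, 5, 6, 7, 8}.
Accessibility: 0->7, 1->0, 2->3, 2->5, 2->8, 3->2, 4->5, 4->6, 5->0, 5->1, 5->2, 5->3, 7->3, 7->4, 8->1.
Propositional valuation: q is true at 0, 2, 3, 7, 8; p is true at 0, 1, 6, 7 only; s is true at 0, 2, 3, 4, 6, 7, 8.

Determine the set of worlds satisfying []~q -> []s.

Recall that []ψ holds at a world iff ψ holds at every accessible world, and <>ψ holds iff ψ holds at some accessible world.
Let φ = []~q -> []s. Evaluate φ at each world:
  0 (successors {7}): φ is true.
  1 (successors {0}): φ is true.
  2 (successors {3, 5, 8}): φ is true.
  3 (successors {2}): φ is true.
  4 (successors {5, 6}): φ is false.
  5 (successors {0, 1, 2, 3}): φ is true.
  6 (successors ∅): φ is true.
  7 (successors {3, 4}): φ is true.
  8 (successors {1}): φ is false.
For instance, at 1:
  At 1: []~q is false, []s is true, so []~q -> []s is true.
    At 1: []~q requires ~q at every successor {0}.
      ~q fails at 0, so []~q is false at 1.
    At 1: []s requires s at every successor {0}.
      At 0: s is true.
    So []s is true at 1.
Satisfying worlds: {0, 1, 2, 3, 5, 6, 7}

0, 1, 2, 3, 5, 6, 7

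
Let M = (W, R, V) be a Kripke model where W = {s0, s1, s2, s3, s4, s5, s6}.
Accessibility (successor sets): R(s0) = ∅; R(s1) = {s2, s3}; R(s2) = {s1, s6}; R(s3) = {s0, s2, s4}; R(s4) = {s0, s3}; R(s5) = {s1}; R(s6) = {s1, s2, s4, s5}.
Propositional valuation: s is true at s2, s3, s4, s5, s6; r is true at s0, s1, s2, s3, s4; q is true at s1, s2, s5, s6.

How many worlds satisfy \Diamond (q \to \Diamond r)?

Let φ = \Diamond (q \to \Diamond r). Evaluate φ at each world:
  s0 (successors ∅): φ is false.
  s1 (successors {s2, s3}): φ is true.
  s2 (successors {s1, s6}): φ is true.
  s3 (successors {s0, s2, s4}): φ is true.
  s4 (successors {s0, s3}): φ is true.
  s5 (successors {s1}): φ is true.
  s6 (successors {s1, s2, s4, s5}): φ is true.
For instance, at s1:
  At s1: \Diamond (q \to \Diamond r) requires q \to \Diamond r at some successor in {s2, s3}.
    q \to \Diamond r holds at s2, so \Diamond (q \to \Diamond r) is true at s1.
      At s2: q is true, \Diamond r is true, so q \to \Diamond r is true.
Satisfying worlds: {s1, s2, s3, s4, s5, s6}

6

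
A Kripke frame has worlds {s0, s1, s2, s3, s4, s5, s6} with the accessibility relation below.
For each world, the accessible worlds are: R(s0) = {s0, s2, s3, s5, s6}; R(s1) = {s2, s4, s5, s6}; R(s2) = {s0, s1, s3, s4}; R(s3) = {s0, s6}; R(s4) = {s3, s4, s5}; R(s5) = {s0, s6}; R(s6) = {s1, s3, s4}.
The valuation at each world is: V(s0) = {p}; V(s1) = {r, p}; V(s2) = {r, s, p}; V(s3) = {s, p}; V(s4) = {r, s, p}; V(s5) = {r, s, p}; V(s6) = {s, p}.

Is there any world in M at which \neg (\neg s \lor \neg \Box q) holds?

No

Let φ = \neg (\neg s \lor \neg \Box q). Evaluate φ at each world:
  s0 (successors {s0, s2, s3, s5, s6}): φ is false.
  s1 (successors {s2, s4, s5, s6}): φ is false.
  s2 (successors {s0, s1, s3, s4}): φ is false.
  s3 (successors {s0, s6}): φ is false.
  s4 (successors {s3, s4, s5}): φ is false.
  s5 (successors {s0, s6}): φ is false.
  s6 (successors {s1, s3, s4}): φ is false.
For instance, at s4:
  At s4: \neg s \lor \neg \Box q is true, so \neg (\neg s \lor \neg \Box q) is false.
    At s4: \neg s is false, \neg \Box q is true, so \neg s \lor \neg \Box q is true.
      At s4: \Box q is false, so \neg \Box q is true.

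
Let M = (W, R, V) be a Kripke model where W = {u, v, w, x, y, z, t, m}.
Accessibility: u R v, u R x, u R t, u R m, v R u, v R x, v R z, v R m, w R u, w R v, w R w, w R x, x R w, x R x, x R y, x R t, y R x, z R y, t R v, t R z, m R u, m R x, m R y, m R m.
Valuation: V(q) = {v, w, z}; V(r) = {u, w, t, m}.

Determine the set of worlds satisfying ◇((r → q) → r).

u, v, w, x, m

Let φ = ◇((r → q) → r). Evaluate φ at each world:
  u (successors {v, x, t, m}): φ is true.
  v (successors {u, x, z, m}): φ is true.
  w (successors {u, v, w, x}): φ is true.
  x (successors {w, x, y, t}): φ is true.
  y (successors {x}): φ is false.
  z (successors {y}): φ is false.
  t (successors {v, z}): φ is false.
  m (successors {u, x, y, m}): φ is true.
For instance, at z:
  At z: ◇((r → q) → r) requires (r → q) → r at some successor in {y}.
    At y: (r → q) → r is false.
  So ◇((r → q) → r) is false at z.
Satisfying worlds: {u, v, w, x, m}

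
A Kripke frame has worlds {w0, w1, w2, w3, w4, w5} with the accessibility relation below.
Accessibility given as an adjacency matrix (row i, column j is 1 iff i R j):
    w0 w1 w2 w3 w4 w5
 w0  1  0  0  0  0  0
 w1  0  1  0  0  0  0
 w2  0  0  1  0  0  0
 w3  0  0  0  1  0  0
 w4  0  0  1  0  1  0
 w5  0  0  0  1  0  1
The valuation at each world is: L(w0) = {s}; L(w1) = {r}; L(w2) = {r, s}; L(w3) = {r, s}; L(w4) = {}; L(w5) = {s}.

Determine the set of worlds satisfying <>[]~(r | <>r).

w0

Recall that []ψ holds at a world iff ψ holds at every accessible world, and <>ψ holds iff ψ holds at some accessible world.
Let φ = <>[]~(r | <>r). Evaluate φ at each world:
  w0 (successors {w0}): φ is true.
  w1 (successors {w1}): φ is false.
  w2 (successors {w2}): φ is false.
  w3 (successors {w3}): φ is false.
  w4 (successors {w2, w4}): φ is false.
  w5 (successors {w3, w5}): φ is false.
For instance, at w2:
  At w2: <>[]~(r | <>r) requires []~(r | <>r) at some successor in {w2}.
    At w2: []~(r | <>r) is false.
  So <>[]~(r | <>r) is false at w2.
Satisfying worlds: {w0}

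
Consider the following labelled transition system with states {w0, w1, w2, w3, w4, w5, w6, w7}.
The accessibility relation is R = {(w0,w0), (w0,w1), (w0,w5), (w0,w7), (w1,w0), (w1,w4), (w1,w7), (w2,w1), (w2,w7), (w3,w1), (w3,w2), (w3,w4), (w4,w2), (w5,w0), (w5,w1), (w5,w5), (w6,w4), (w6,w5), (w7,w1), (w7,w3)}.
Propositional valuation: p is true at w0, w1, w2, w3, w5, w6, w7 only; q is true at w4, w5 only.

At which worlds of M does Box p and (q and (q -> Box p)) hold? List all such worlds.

w4, w5

Let φ = Box p and (q and (q -> Box p)). Evaluate φ at each world:
  w0 (successors {w0, w1, w5, w7}): φ is false.
  w1 (successors {w0, w4, w7}): φ is false.
  w2 (successors {w1, w7}): φ is false.
  w3 (successors {w1, w2, w4}): φ is false.
  w4 (successors {w2}): φ is true.
  w5 (successors {w0, w1, w5}): φ is true.
  w6 (successors {w4, w5}): φ is false.
  w7 (successors {w1, w3}): φ is false.
For instance, at w4:
  At w4: Box p is true, q and (q -> Box p) is true, so Box p and (q and (q -> Box p)) is true.
    At w4: Box p requires p at every successor {w2}.
      At w2: p is true.
    So Box p is true at w4.
    At w4: q is true, q -> Box p is true, so q and (q -> Box p) is true.
      At w4: q is true, Box p is true, so q -> Box p is true.
Satisfying worlds: {w4, w5}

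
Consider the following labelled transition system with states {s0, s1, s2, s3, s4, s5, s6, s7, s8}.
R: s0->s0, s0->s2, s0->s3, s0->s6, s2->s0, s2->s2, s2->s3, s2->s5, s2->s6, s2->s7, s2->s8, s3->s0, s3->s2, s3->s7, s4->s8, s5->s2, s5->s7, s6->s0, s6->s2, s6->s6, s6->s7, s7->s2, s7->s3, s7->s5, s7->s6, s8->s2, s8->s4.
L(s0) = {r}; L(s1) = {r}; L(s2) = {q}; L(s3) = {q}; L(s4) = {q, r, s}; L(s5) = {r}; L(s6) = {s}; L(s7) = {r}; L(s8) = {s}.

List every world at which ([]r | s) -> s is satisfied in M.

s0, s2, s3, s4, s5, s6, s7, s8

Let φ = ([]r | s) -> s. Evaluate φ at each world:
  s0 (successors {s0, s2, s3, s6}): φ is true.
  s1 (successors ∅): φ is false.
  s2 (successors {s0, s2, s3, s5, s6, s7, s8}): φ is true.
  s3 (successors {s0, s2, s7}): φ is true.
  s4 (successors {s8}): φ is true.
  s5 (successors {s2, s7}): φ is true.
  s6 (successors {s0, s2, s6, s7}): φ is true.
  s7 (successors {s2, s3, s5, s6}): φ is true.
  s8 (successors {s2, s4}): φ is true.
For instance, at s6:
  At s6: []r | s is true, s is true, so ([]r | s) -> s is true.
    At s6: []r is false, s is true, so []r | s is true.
      At s6: []r requires r at every successor {s0, s2, s6, s7}.
        r fails at s2, so []r is false at s6.
Satisfying worlds: {s0, s2, s3, s4, s5, s6, s7, s8}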